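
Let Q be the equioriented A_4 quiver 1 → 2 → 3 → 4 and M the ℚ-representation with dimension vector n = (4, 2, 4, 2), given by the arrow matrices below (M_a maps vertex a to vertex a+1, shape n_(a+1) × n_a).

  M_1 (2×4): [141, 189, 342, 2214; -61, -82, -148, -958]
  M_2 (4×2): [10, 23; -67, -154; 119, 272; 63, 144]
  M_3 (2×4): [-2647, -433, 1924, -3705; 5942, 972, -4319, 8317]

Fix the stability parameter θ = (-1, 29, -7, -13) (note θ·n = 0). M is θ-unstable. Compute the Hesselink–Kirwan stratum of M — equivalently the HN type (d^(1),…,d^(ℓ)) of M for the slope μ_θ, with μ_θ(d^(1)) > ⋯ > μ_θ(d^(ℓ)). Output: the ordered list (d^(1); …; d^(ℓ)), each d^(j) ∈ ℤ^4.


Interval decomposition of M: I[1,1]^2, I[1,4]^2, I[3,3]^2.
HN type (ℓ=3): μ^(1)=3; μ^(2)=-1; μ^(3)=-7

((0, 2, 2, 2); (4, 0, 0, 0); (0, 0, 2, 0))


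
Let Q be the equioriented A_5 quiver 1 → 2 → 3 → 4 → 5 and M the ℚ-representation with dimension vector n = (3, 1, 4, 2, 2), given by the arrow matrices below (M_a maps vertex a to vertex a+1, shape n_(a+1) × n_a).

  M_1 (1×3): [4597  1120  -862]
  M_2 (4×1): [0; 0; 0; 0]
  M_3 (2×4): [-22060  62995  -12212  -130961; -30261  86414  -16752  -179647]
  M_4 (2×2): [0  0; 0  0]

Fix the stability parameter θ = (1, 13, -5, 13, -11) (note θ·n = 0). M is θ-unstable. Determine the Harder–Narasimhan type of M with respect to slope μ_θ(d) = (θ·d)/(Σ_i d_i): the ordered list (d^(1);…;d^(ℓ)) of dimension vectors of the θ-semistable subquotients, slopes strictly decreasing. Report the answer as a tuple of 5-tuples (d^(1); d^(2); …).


Interval decomposition of M: I[1,1]^2, I[1,2], I[3,3]^2, I[3,4]^2, I[5,5]^2.
HN type (ℓ=4): μ^(1)=13; μ^(2)=1; μ^(3)=-5; μ^(4)=-11

((0, 1, 0, 2, 0); (3, 0, 0, 0, 0); (0, 0, 4, 0, 0); (0, 0, 0, 0, 2))


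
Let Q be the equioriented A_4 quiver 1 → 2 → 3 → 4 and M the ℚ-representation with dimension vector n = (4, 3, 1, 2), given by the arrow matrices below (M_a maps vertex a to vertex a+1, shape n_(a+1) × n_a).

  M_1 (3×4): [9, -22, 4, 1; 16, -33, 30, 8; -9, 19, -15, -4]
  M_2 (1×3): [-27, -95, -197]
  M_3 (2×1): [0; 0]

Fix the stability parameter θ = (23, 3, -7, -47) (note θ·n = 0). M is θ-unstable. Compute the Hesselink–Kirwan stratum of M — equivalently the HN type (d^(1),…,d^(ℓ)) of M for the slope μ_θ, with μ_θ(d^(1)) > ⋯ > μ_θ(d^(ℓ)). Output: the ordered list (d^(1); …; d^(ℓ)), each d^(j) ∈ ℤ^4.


Via rank(M_{q-1}∘⋯∘M_p): M ≅ I[1,1], I[1,2]^2, I[1,3], I[4,4]^2.
μ_θ-semistable layers: μ^(1)=23; μ^(2)=13; μ^(3)=19/3; μ^(4)=-47

((1, 0, 0, 0); (2, 2, 0, 0); (1, 1, 1, 0); (0, 0, 0, 2))


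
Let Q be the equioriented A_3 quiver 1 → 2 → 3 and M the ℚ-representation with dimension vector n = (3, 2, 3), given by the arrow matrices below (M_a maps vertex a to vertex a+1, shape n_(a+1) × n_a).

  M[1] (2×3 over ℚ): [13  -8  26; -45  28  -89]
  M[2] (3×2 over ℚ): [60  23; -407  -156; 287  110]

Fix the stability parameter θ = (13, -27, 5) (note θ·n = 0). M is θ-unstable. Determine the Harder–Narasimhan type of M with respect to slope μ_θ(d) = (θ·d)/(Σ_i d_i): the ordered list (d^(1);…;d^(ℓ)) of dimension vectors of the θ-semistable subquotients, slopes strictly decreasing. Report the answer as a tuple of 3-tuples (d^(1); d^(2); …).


Interval decomposition of M: I[1,1], I[1,3]^2, I[3,3].
HN type (ℓ=3): μ^(1)=13; μ^(2)=5; μ^(3)=-7

((1, 0, 0); (0, 0, 3); (2, 2, 0))


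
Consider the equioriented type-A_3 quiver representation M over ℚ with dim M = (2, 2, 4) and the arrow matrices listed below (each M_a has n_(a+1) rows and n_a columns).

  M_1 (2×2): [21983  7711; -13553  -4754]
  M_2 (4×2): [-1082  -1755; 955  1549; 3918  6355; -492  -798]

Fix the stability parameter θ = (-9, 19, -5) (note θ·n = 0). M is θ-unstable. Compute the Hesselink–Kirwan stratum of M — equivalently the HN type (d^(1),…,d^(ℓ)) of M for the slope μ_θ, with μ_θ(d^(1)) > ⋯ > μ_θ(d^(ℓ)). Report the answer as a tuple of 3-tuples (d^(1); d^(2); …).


Interval decomposition of M: I[1,3]^2, I[3,3]^2.
HN type (ℓ=3): μ^(1)=7; μ^(2)=-5; μ^(3)=-9

((0, 2, 2); (0, 0, 2); (2, 0, 0))


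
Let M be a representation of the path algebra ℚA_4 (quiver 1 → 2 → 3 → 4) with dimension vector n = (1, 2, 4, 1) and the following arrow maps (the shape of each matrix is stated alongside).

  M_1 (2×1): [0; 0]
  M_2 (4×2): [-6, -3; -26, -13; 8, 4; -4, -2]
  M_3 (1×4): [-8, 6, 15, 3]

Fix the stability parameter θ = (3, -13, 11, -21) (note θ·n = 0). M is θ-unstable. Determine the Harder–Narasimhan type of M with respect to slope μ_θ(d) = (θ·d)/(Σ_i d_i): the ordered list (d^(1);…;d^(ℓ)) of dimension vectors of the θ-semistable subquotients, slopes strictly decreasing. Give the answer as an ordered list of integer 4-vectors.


Via rank(M_{q-1}∘⋯∘M_p): M ≅ I[1,1], I[2,2], I[2,3], I[3,3]^2, I[3,4].
μ_θ-semistable layers: μ^(1)=11; μ^(2)=3; μ^(3)=-5; μ^(4)=-13

((0, 0, 3, 0); (1, 0, 0, 0); (0, 0, 1, 1); (0, 2, 0, 0))


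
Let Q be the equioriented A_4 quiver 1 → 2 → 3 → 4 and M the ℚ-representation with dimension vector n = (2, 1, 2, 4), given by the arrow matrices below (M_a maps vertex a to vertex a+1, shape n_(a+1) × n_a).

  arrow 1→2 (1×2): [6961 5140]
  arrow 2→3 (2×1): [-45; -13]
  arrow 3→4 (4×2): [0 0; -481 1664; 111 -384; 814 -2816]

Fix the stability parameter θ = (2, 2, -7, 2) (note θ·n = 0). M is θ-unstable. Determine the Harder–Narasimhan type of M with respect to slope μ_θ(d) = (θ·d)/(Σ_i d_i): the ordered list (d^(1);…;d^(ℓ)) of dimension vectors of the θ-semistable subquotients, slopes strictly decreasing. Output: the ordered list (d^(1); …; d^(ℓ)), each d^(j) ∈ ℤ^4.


Barcode: M ≅ I[1,1], I[1,4], I[3,3], I[4,4]^3. HN layers by μ_θ (3 steps, strictly decreasing):
  μ^(1)=2; μ^(2)=-1; μ^(3)=-7

((1, 0, 0, 4); (1, 1, 1, 0); (0, 0, 1, 0))


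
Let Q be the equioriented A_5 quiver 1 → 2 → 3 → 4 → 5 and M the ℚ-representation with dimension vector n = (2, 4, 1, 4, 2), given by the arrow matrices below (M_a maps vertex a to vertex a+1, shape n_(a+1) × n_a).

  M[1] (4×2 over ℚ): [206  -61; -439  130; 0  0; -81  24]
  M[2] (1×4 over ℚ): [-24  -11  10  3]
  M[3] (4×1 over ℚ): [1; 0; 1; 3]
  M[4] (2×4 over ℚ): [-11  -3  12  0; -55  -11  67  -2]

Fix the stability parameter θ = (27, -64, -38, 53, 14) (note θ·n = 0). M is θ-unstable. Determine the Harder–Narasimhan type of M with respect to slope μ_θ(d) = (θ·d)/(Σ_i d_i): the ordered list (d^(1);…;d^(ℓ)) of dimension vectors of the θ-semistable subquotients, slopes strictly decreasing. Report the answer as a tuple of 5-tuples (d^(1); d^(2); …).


Barcode: M ≅ I[1,2], I[1,5], I[2,2]^2, I[4,4]^2, I[4,5]. HN layers by μ_θ (5 steps, strictly decreasing):
  μ^(1)=53; μ^(2)=67/2; μ^(3)=-37/2; μ^(4)=-25; μ^(5)=-64

((0, 0, 0, 2, 0); (0, 0, 0, 2, 2); (1, 1, 0, 0, 0); (1, 1, 1, 0, 0); (0, 2, 0, 0, 0))


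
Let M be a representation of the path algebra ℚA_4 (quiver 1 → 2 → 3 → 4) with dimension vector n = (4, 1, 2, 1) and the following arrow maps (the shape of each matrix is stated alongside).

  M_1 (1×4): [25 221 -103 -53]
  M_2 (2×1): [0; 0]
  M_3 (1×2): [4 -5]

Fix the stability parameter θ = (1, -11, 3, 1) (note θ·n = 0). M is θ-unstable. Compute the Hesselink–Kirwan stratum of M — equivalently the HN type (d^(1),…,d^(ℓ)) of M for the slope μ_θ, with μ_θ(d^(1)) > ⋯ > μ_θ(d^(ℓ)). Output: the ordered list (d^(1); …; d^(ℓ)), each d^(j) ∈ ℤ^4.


Via rank(M_{q-1}∘⋯∘M_p): M ≅ I[1,1]^3, I[1,2], I[3,3], I[3,4].
μ_θ-semistable layers: μ^(1)=3; μ^(2)=2; μ^(3)=1; μ^(4)=-5

((0, 0, 1, 0); (0, 0, 1, 1); (3, 0, 0, 0); (1, 1, 0, 0))


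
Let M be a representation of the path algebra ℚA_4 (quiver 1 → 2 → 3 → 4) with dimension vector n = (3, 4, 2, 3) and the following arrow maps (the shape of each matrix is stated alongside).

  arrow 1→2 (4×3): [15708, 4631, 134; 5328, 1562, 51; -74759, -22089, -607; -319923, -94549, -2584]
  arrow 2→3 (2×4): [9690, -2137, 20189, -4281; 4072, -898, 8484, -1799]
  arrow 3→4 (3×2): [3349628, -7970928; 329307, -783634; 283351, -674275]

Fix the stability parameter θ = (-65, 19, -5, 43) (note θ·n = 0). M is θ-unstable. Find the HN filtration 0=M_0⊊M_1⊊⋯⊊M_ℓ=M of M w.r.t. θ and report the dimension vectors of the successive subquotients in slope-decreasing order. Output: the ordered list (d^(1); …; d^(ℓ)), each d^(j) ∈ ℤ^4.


Via rank(M_{q-1}∘⋯∘M_p): M ≅ I[1,2], I[1,4]^2, I[2,2], I[4,4].
μ_θ-semistable layers: μ^(1)=43; μ^(2)=19; μ^(3)=7; μ^(4)=-65

((0, 0, 0, 3); (0, 2, 0, 0); (0, 2, 2, 0); (3, 0, 0, 0))


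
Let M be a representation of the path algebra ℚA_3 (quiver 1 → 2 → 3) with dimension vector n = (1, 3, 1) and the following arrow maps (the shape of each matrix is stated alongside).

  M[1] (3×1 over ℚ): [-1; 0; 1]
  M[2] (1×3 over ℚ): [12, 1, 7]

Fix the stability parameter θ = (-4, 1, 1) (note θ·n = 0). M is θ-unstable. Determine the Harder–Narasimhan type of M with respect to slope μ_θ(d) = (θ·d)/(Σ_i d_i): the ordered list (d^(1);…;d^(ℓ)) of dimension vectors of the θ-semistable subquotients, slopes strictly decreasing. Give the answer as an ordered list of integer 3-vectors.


Via rank(M_{q-1}∘⋯∘M_p): M ≅ I[1,3], I[2,2]^2.
μ_θ-semistable layers: μ^(1)=1; μ^(2)=-4

((0, 3, 1); (1, 0, 0))


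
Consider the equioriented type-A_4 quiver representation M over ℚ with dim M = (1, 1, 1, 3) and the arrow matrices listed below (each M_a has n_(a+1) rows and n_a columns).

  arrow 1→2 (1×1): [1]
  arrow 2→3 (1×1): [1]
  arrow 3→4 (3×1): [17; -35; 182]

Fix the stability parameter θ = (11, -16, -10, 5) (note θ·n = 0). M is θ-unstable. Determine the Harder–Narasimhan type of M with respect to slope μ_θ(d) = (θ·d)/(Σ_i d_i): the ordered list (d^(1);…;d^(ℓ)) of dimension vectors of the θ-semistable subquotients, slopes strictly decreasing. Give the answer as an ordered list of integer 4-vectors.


Interval decomposition of M: I[1,4], I[4,4]^2.
HN type (ℓ=2): μ^(1)=5; μ^(2)=-5

((0, 0, 0, 3); (1, 1, 1, 0))


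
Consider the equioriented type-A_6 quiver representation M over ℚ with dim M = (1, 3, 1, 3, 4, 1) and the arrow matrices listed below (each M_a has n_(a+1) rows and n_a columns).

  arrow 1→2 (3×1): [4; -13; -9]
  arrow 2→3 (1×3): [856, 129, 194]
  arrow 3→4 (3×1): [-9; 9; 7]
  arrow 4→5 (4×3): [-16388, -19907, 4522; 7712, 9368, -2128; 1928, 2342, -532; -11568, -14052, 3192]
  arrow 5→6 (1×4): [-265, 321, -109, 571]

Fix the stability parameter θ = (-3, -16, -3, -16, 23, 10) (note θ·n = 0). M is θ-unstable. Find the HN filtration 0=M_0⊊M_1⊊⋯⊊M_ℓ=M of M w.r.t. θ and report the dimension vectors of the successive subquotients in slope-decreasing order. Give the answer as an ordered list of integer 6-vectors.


Barcode: M ≅ I[1,6], I[2,2]^2, I[4,4]^2, I[5,5]^3. HN layers by μ_θ (4 steps, strictly decreasing):
  μ^(1)=23; μ^(2)=33/2; μ^(3)=-19/2; μ^(4)=-16

((0, 0, 0, 0, 3, 0); (0, 0, 0, 0, 1, 1); (1, 1, 1, 1, 0, 0); (0, 2, 0, 2, 0, 0))


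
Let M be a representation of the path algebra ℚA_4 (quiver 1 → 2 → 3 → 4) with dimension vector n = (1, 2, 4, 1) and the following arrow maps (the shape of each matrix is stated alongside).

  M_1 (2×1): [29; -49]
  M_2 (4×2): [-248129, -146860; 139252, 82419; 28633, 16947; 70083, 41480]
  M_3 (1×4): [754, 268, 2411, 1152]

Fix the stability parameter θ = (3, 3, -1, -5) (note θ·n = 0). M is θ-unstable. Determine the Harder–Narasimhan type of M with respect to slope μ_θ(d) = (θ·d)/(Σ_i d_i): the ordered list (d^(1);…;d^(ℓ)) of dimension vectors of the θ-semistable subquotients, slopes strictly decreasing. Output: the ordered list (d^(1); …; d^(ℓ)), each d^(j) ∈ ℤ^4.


Interval decomposition of M: I[1,3], I[2,4], I[3,3]^2.
HN type (ℓ=2): μ^(1)=5/3; μ^(2)=-1

((1, 1, 1, 0); (0, 1, 3, 1))


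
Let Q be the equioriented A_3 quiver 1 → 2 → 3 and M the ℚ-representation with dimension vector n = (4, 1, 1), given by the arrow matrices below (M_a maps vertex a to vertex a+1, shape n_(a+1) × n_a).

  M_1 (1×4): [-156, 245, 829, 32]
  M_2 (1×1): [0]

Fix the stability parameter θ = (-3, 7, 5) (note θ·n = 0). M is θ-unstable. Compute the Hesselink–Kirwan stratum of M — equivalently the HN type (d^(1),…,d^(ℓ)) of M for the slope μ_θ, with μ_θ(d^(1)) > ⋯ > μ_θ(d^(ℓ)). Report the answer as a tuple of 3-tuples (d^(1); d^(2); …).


Via rank(M_{q-1}∘⋯∘M_p): M ≅ I[1,1]^3, I[1,2], I[3,3].
μ_θ-semistable layers: μ^(1)=7; μ^(2)=5; μ^(3)=-3

((0, 1, 0); (0, 0, 1); (4, 0, 0))


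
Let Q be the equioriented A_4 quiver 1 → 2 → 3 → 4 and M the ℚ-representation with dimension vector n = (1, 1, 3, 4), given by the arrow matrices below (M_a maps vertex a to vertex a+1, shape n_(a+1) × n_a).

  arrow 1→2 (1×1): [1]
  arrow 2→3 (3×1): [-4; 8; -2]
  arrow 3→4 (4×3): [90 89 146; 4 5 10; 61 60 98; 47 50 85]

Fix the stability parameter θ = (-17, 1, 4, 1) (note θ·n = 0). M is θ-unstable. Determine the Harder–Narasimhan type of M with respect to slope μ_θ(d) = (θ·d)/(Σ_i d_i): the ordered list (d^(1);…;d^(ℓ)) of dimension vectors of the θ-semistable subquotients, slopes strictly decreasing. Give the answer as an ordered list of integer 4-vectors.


Barcode: M ≅ I[1,4], I[3,4]^2, I[4,4]. HN layers by μ_θ (3 steps, strictly decreasing):
  μ^(1)=5/2; μ^(2)=1; μ^(3)=-17

((0, 0, 3, 3); (0, 1, 0, 1); (1, 0, 0, 0))


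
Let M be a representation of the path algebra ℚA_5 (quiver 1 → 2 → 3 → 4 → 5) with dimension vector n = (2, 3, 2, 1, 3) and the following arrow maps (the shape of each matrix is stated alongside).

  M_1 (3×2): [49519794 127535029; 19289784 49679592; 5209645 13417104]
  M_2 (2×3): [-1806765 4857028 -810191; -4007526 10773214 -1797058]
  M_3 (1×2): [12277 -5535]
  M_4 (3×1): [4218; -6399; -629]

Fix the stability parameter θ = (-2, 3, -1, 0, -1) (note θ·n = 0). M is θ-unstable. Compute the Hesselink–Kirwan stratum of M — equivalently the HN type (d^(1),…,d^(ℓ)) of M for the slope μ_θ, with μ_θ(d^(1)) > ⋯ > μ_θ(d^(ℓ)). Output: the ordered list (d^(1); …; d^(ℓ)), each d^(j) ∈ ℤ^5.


Interval decomposition of M: I[1,2], I[1,5], I[2,3], I[5,5]^2.
HN type (ℓ=5): μ^(1)=3; μ^(2)=1; μ^(3)=1/4; μ^(4)=-1; μ^(5)=-2

((0, 1, 0, 0, 0); (0, 1, 1, 0, 0); (0, 1, 1, 1, 1); (0, 0, 0, 0, 2); (2, 0, 0, 0, 0))


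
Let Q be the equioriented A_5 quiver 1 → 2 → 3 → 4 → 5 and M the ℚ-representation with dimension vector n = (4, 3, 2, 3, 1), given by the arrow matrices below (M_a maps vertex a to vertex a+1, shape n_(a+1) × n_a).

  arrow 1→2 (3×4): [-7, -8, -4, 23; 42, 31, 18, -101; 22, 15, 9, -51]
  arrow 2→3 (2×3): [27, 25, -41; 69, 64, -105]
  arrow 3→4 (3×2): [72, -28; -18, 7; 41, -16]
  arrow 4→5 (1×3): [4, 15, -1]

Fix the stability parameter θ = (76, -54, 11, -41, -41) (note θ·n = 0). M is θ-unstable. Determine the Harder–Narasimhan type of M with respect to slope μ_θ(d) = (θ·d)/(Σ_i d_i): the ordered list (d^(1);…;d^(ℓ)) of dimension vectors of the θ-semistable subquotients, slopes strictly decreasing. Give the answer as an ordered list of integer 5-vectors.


Barcode: M ≅ I[1,1], I[1,2], I[1,4], I[1,5], I[4,4]. HN layers by μ_θ (5 steps, strictly decreasing):
  μ^(1)=76; μ^(2)=11; μ^(3)=-2; μ^(4)=-49/5; μ^(5)=-41

((1, 0, 0, 0, 0); (1, 1, 0, 0, 0); (1, 1, 1, 1, 0); (1, 1, 1, 1, 1); (0, 0, 0, 1, 0))


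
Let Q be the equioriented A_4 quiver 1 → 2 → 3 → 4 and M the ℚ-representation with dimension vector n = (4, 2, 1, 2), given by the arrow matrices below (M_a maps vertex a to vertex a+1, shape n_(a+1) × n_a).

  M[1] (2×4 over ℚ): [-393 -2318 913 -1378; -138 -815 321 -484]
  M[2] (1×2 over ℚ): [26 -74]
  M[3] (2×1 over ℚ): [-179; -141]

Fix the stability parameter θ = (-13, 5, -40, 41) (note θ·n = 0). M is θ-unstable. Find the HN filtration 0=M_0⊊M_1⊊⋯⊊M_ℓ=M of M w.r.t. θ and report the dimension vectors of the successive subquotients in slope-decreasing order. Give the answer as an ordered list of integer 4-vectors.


Barcode: M ≅ I[1,1]^2, I[1,2], I[1,4], I[4,4]. HN layers by μ_θ (4 steps, strictly decreasing):
  μ^(1)=41; μ^(2)=5; μ^(3)=-13; μ^(4)=-16

((0, 0, 0, 2); (0, 1, 0, 0); (3, 0, 0, 0); (1, 1, 1, 0))


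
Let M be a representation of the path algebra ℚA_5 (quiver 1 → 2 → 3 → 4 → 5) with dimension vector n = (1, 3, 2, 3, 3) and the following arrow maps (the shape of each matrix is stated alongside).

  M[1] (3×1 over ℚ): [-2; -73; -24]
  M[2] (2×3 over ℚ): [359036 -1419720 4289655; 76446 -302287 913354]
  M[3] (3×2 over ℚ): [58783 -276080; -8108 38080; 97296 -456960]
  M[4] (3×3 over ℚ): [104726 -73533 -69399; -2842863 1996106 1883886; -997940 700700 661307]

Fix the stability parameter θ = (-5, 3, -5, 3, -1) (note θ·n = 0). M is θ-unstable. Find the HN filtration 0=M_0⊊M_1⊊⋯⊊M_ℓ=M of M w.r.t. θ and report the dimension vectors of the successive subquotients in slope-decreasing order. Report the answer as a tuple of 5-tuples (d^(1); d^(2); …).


Interval decomposition of M: I[1,5], I[2,2], I[2,3], I[4,5]^2.
HN type (ℓ=4): μ^(1)=3; μ^(2)=1; μ^(3)=-1; μ^(4)=-5

((0, 1, 0, 0, 0); (0, 0, 0, 3, 3); (0, 2, 2, 0, 0); (1, 0, 0, 0, 0))


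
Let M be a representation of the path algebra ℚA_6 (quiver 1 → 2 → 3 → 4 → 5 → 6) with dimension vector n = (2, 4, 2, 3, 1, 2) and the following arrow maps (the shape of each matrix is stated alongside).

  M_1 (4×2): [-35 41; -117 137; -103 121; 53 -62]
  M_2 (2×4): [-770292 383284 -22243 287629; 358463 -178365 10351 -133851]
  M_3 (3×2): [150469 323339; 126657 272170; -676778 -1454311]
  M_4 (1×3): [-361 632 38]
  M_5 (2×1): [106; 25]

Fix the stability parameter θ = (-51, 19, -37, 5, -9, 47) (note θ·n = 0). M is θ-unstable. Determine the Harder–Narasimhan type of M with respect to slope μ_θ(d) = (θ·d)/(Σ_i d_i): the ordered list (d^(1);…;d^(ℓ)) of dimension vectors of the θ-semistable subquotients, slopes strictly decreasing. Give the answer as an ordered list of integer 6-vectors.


Barcode: M ≅ I[1,4], I[1,6], I[2,2]^2, I[4,4], I[6,6]. HN layers by μ_θ (6 steps, strictly decreasing):
  μ^(1)=47; μ^(2)=19; μ^(3)=5; μ^(4)=-2; μ^(5)=-9; μ^(6)=-51

((0, 0, 0, 0, 0, 2); (0, 2, 0, 0, 0, 0); (0, 0, 0, 2, 0, 0); (0, 0, 0, 1, 1, 0); (0, 2, 2, 0, 0, 0); (2, 0, 0, 0, 0, 0))


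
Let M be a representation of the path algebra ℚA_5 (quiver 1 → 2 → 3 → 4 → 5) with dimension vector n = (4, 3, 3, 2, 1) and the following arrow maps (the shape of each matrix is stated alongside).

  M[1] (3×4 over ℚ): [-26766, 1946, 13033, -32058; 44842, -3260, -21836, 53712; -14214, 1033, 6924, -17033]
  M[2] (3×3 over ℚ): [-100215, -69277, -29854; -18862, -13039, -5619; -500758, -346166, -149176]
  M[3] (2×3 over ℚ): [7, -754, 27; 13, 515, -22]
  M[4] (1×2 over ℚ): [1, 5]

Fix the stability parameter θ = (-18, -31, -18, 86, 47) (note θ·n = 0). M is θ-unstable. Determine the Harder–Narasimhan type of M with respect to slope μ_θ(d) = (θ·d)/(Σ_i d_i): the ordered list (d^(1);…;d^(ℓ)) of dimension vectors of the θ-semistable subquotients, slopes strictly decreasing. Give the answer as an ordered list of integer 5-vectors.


Via rank(M_{q-1}∘⋯∘M_p): M ≅ I[1,1], I[1,2], I[1,4], I[1,5], I[3,3].
μ_θ-semistable layers: μ^(1)=86; μ^(2)=133/2; μ^(3)=-18; μ^(4)=-49/2

((0, 0, 0, 1, 0); (0, 0, 0, 1, 1); (1, 0, 3, 0, 0); (3, 3, 0, 0, 0))


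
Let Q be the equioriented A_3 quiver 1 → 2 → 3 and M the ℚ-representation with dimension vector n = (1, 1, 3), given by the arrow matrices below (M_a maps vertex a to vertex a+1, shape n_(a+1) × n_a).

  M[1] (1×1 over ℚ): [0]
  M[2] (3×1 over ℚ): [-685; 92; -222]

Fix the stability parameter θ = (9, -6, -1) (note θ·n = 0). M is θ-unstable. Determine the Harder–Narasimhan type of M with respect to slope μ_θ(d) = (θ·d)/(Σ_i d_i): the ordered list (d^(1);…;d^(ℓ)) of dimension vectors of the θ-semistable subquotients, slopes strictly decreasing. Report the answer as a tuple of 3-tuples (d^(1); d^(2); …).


Via rank(M_{q-1}∘⋯∘M_p): M ≅ I[1,1], I[2,3], I[3,3]^2.
μ_θ-semistable layers: μ^(1)=9; μ^(2)=-1; μ^(3)=-6

((1, 0, 0); (0, 0, 3); (0, 1, 0))


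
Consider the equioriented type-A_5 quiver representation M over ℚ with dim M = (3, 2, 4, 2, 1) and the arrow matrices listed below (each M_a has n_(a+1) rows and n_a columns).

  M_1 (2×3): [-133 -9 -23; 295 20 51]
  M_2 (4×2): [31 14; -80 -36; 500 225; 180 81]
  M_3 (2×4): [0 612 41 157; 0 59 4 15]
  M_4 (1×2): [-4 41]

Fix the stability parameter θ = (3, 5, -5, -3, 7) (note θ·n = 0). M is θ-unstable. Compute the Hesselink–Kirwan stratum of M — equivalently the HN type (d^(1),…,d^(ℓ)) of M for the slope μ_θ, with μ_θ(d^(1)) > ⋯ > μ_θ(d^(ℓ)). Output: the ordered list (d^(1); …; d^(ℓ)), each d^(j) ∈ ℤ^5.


Via rank(M_{q-1}∘⋯∘M_p): M ≅ I[1,1], I[1,3], I[1,5], I[3,3], I[3,4].
μ_θ-semistable layers: μ^(1)=7; μ^(2)=3; μ^(3)=1; μ^(4)=0; μ^(5)=-3; μ^(6)=-5

((0, 0, 0, 0, 1); (1, 0, 0, 0, 0); (1, 1, 1, 0, 0); (1, 1, 1, 1, 0); (0, 0, 0, 1, 0); (0, 0, 2, 0, 0))


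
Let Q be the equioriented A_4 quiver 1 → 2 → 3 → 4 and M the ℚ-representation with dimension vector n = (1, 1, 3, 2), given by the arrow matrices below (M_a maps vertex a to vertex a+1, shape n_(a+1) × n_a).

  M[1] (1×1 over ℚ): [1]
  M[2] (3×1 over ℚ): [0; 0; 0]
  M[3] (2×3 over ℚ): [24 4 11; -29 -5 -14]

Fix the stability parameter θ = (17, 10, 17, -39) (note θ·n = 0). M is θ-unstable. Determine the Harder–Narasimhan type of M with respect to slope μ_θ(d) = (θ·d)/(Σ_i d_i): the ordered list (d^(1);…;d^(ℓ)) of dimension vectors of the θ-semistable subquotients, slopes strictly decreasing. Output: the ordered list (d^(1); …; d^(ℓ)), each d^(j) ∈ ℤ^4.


Barcode: M ≅ I[1,2], I[3,3], I[3,4]^2. HN layers by μ_θ (3 steps, strictly decreasing):
  μ^(1)=17; μ^(2)=27/2; μ^(3)=-11

((0, 0, 1, 0); (1, 1, 0, 0); (0, 0, 2, 2))


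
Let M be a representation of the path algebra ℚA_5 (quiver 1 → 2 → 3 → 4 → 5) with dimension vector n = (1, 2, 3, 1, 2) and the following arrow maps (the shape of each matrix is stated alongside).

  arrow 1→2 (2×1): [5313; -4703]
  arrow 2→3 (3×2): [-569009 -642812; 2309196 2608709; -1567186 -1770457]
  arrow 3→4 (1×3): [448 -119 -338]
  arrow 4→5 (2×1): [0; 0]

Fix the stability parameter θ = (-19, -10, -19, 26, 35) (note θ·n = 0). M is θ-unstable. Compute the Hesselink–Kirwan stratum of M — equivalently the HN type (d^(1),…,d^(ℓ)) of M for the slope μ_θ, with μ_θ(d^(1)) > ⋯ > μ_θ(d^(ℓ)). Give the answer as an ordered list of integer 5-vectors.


Via rank(M_{q-1}∘⋯∘M_p): M ≅ I[1,4], I[2,3], I[3,3], I[5,5]^2.
μ_θ-semistable layers: μ^(1)=35; μ^(2)=26; μ^(3)=-29/2; μ^(4)=-19

((0, 0, 0, 0, 2); (0, 0, 0, 1, 0); (0, 2, 2, 0, 0); (1, 0, 1, 0, 0))


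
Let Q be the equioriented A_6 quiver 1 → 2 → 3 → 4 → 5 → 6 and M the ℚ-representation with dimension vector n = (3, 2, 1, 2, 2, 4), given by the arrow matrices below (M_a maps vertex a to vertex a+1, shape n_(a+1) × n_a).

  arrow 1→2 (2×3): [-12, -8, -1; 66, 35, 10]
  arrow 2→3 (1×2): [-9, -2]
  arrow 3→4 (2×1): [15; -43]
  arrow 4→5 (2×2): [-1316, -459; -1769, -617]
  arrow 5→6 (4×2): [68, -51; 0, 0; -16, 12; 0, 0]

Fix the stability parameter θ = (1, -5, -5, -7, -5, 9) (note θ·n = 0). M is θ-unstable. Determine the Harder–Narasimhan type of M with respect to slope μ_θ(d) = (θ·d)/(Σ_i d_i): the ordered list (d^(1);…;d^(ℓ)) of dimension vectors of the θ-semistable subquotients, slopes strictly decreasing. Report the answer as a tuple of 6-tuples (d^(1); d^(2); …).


Via rank(M_{q-1}∘⋯∘M_p): M ≅ I[1,1], I[1,2], I[1,5], I[4,6], I[6,6]^3.
μ_θ-semistable layers: μ^(1)=9; μ^(2)=1; μ^(3)=-2; μ^(4)=-21/5; μ^(5)=-5; μ^(6)=-7

((0, 0, 0, 0, 0, 4); (1, 0, 0, 0, 0, 0); (1, 1, 0, 0, 0, 0); (1, 1, 1, 1, 1, 0); (0, 0, 0, 0, 1, 0); (0, 0, 0, 1, 0, 0))


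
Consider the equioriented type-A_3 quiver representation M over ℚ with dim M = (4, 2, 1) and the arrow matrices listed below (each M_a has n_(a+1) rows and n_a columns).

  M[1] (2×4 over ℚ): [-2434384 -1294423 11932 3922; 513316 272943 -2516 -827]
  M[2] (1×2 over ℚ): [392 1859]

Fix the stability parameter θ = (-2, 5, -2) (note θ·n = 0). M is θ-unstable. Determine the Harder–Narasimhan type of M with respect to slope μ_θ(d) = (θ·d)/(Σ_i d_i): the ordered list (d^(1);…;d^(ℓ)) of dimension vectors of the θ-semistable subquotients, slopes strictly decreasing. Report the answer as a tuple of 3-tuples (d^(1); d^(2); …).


Barcode: M ≅ I[1,1]^2, I[1,2], I[1,3]. HN layers by μ_θ (3 steps, strictly decreasing):
  μ^(1)=5; μ^(2)=3/2; μ^(3)=-2

((0, 1, 0); (0, 1, 1); (4, 0, 0))


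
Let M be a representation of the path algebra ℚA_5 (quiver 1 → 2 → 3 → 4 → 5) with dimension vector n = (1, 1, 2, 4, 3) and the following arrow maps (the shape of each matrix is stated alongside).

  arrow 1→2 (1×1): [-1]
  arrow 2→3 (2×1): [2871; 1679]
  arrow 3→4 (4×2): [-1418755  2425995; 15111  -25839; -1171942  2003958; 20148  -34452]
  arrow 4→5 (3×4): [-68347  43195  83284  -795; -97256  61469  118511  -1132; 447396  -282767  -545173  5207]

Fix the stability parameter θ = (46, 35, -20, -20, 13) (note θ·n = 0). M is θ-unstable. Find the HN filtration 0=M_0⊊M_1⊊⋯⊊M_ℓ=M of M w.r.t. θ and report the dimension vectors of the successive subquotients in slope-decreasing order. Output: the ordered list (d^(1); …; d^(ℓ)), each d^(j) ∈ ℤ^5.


Via rank(M_{q-1}∘⋯∘M_p): M ≅ I[1,3], I[3,5], I[4,4], I[4,5]^2.
μ_θ-semistable layers: μ^(1)=61/3; μ^(2)=13; μ^(3)=-20

((1, 1, 1, 0, 0); (0, 0, 0, 0, 3); (0, 0, 1, 4, 0))


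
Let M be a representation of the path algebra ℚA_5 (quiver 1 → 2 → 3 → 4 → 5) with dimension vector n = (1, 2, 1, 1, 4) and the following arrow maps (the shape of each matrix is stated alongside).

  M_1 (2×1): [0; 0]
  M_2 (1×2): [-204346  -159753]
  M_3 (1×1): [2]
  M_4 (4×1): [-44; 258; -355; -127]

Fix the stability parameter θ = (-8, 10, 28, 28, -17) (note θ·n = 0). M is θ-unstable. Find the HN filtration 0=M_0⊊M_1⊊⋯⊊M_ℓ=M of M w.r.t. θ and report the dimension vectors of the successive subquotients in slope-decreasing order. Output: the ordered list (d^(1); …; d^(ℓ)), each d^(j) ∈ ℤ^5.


Barcode: M ≅ I[1,1], I[2,2], I[2,5], I[5,5]^3. HN layers by μ_θ (4 steps, strictly decreasing):
  μ^(1)=13; μ^(2)=10; μ^(3)=-8; μ^(4)=-17

((0, 0, 1, 1, 1); (0, 2, 0, 0, 0); (1, 0, 0, 0, 0); (0, 0, 0, 0, 3))


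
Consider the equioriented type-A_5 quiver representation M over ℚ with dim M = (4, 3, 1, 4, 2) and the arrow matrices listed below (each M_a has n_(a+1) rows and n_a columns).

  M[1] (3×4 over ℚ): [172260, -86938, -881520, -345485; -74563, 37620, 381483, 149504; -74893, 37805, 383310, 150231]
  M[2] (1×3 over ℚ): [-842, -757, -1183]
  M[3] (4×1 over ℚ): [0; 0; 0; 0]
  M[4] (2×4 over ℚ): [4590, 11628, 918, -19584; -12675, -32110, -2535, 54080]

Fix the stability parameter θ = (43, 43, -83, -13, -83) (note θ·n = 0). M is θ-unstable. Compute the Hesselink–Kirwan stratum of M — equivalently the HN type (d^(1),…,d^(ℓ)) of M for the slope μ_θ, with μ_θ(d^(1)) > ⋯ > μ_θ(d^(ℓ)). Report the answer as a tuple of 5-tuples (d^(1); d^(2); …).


Barcode: M ≅ I[1,1], I[1,2]^2, I[1,3], I[4,4]^3, I[4,5], I[5,5]. HN layers by μ_θ (5 steps, strictly decreasing):
  μ^(1)=43; μ^(2)=1; μ^(3)=-13; μ^(4)=-48; μ^(5)=-83

((3, 2, 0, 0, 0); (1, 1, 1, 0, 0); (0, 0, 0, 3, 0); (0, 0, 0, 1, 1); (0, 0, 0, 0, 1))


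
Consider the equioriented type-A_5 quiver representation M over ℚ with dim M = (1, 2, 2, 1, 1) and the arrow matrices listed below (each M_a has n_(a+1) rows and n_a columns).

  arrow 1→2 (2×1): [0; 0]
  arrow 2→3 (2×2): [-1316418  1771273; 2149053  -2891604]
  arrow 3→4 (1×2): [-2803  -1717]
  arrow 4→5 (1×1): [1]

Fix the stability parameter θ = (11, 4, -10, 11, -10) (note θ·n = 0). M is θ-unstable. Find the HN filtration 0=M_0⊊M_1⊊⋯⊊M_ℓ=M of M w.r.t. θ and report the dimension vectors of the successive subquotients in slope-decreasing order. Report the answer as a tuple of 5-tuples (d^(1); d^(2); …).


Via rank(M_{q-1}∘⋯∘M_p): M ≅ I[1,1], I[2,3], I[2,5].
μ_θ-semistable layers: μ^(1)=11; μ^(2)=1/2; μ^(3)=-3

((1, 0, 0, 0, 0); (0, 0, 0, 1, 1); (0, 2, 2, 0, 0))


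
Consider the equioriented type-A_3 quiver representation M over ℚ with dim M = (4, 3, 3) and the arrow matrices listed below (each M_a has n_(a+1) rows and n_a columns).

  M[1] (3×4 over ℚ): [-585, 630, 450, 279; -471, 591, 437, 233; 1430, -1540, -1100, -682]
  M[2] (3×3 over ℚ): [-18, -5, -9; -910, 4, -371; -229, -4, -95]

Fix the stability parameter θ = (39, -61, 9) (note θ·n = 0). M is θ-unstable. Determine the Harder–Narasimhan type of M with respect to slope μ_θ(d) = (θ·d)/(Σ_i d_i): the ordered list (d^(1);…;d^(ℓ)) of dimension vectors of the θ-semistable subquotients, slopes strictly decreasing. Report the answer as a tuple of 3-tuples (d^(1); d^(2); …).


Interval decomposition of M: I[1,1]^2, I[1,3]^2, I[2,3].
HN type (ℓ=4): μ^(1)=39; μ^(2)=9; μ^(3)=-11; μ^(4)=-61

((2, 0, 0); (0, 0, 3); (2, 2, 0); (0, 1, 0))


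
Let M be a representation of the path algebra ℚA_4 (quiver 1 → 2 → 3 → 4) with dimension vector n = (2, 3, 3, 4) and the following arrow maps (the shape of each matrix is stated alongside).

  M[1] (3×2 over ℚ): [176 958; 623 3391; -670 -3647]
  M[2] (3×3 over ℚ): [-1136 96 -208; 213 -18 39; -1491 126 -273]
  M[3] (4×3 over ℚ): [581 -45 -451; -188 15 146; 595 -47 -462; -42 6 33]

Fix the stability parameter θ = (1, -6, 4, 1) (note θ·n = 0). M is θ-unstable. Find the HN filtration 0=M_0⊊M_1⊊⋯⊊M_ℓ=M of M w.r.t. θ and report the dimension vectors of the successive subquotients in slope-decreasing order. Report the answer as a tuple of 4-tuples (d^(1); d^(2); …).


Barcode: M ≅ I[1,2], I[1,4], I[2,2], I[3,4]^2, I[4,4]. HN layers by μ_θ (4 steps, strictly decreasing):
  μ^(1)=5/2; μ^(2)=1; μ^(3)=-5/2; μ^(4)=-6

((0, 0, 3, 3); (0, 0, 0, 1); (2, 2, 0, 0); (0, 1, 0, 0))


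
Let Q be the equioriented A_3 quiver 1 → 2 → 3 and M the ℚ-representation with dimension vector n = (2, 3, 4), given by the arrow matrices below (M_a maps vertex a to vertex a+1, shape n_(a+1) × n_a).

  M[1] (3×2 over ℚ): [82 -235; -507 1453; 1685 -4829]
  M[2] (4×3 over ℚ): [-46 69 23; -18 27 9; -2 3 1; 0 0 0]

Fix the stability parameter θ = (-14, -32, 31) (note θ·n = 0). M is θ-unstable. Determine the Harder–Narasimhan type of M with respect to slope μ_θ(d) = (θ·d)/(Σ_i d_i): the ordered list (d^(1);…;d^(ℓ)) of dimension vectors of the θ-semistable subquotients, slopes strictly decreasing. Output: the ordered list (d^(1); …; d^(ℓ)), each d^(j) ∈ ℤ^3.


Via rank(M_{q-1}∘⋯∘M_p): M ≅ I[1,2]^2, I[2,3], I[3,3]^3.
μ_θ-semistable layers: μ^(1)=31; μ^(2)=-23; μ^(3)=-32

((0, 0, 4); (2, 2, 0); (0, 1, 0))


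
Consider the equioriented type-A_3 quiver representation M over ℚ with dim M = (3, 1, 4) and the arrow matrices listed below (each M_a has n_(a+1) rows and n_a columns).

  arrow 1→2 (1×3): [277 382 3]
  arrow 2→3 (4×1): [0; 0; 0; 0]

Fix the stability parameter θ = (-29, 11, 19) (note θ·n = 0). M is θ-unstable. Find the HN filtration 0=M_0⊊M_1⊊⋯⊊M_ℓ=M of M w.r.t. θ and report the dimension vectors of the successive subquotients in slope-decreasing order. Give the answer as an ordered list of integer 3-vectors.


Interval decomposition of M: I[1,1]^2, I[1,2], I[3,3]^4.
HN type (ℓ=3): μ^(1)=19; μ^(2)=11; μ^(3)=-29

((0, 0, 4); (0, 1, 0); (3, 0, 0))


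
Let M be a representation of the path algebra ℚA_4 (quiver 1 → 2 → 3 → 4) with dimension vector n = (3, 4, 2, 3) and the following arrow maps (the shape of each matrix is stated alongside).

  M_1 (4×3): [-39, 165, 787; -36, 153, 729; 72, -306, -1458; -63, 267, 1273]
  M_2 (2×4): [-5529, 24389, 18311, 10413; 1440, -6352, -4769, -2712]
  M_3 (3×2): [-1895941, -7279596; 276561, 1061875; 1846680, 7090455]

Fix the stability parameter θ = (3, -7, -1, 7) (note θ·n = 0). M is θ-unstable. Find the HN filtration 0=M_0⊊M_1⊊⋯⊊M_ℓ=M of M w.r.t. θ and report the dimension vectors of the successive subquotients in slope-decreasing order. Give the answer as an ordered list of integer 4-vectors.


Barcode: M ≅ I[1,1], I[1,2], I[1,4], I[2,2], I[2,4], I[4,4]. HN layers by μ_θ (5 steps, strictly decreasing):
  μ^(1)=7; μ^(2)=3; μ^(3)=-1; μ^(4)=-2; μ^(5)=-7

((0, 0, 0, 3); (1, 0, 0, 0); (0, 0, 2, 0); (2, 2, 0, 0); (0, 2, 0, 0))


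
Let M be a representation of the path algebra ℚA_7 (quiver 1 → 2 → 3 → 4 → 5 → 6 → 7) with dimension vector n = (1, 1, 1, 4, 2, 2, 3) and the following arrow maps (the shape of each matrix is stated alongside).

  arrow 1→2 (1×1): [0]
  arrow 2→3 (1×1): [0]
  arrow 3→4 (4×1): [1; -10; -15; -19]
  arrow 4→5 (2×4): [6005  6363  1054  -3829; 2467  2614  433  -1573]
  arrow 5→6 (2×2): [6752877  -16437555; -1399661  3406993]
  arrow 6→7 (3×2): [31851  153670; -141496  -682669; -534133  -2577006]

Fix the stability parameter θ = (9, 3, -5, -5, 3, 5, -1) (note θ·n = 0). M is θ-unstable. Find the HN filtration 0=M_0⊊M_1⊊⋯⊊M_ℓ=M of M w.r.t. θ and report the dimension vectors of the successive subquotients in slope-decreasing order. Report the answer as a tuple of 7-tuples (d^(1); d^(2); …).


Via rank(M_{q-1}∘⋯∘M_p): M ≅ I[1,1], I[2,2], I[3,7], I[4,4]^2, I[4,7], I[7,7].
μ_θ-semistable layers: μ^(1)=9; μ^(2)=3; μ^(3)=7/3; μ^(4)=-1; μ^(5)=-5

((1, 0, 0, 0, 0, 0, 0); (0, 1, 0, 0, 0, 0, 0); (0, 0, 0, 0, 2, 2, 2); (0, 0, 0, 0, 0, 0, 1); (0, 0, 1, 4, 0, 0, 0))


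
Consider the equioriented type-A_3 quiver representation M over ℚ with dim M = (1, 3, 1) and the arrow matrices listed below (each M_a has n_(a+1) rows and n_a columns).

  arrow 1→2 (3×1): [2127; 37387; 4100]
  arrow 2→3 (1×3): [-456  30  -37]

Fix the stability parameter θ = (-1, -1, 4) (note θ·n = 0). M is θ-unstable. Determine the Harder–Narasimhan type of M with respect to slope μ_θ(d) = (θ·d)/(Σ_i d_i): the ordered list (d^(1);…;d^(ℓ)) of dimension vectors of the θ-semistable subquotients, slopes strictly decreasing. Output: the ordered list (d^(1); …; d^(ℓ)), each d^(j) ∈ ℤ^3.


Interval decomposition of M: I[1,3], I[2,2]^2.
HN type (ℓ=2): μ^(1)=4; μ^(2)=-1

((0, 0, 1); (1, 3, 0))


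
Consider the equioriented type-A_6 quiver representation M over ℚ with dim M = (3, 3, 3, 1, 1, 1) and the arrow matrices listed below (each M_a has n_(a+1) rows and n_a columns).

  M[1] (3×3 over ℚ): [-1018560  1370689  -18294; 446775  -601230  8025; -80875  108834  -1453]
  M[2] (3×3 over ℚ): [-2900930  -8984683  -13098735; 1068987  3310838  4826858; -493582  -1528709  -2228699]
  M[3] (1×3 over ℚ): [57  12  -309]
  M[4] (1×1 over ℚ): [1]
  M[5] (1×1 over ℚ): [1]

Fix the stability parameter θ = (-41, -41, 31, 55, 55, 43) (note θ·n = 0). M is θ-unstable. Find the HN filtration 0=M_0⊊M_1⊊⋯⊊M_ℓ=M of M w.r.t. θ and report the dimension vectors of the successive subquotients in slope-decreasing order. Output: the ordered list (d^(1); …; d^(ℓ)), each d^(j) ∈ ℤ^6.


Interval decomposition of M: I[1,1], I[1,3], I[1,6], I[2,3].
HN type (ℓ=3): μ^(1)=51; μ^(2)=31; μ^(3)=-41

((0, 0, 0, 1, 1, 1); (0, 0, 3, 0, 0, 0); (3, 3, 0, 0, 0, 0))


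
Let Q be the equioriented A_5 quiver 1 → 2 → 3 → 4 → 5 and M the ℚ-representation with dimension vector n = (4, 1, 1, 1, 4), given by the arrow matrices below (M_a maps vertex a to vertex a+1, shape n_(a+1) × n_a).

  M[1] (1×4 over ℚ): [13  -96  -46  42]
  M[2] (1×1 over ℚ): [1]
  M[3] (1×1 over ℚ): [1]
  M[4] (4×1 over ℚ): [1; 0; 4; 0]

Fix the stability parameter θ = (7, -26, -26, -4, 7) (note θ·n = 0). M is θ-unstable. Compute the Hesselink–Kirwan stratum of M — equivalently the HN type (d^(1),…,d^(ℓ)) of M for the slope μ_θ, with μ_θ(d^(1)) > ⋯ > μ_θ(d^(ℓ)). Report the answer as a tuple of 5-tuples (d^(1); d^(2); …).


Via rank(M_{q-1}∘⋯∘M_p): M ≅ I[1,1]^3, I[1,5], I[5,5]^3.
μ_θ-semistable layers: μ^(1)=7; μ^(2)=-4; μ^(3)=-15

((3, 0, 0, 0, 4); (0, 0, 0, 1, 0); (1, 1, 1, 0, 0))


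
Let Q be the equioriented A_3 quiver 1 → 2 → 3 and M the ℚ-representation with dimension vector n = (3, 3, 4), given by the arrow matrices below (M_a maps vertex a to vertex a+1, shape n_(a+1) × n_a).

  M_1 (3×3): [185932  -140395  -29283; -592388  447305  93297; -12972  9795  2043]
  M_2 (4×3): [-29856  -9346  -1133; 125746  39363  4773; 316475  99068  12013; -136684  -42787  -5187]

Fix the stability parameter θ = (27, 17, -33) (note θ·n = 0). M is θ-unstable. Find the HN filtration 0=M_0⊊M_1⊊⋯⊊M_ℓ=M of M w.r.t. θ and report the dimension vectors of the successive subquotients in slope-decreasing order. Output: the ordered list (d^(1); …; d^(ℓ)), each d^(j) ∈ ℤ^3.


Via rank(M_{q-1}∘⋯∘M_p): M ≅ I[1,1]^2, I[1,3], I[2,3]^2, I[3,3].
μ_θ-semistable layers: μ^(1)=27; μ^(2)=11/3; μ^(3)=-8; μ^(4)=-33

((2, 0, 0); (1, 1, 1); (0, 2, 2); (0, 0, 1))


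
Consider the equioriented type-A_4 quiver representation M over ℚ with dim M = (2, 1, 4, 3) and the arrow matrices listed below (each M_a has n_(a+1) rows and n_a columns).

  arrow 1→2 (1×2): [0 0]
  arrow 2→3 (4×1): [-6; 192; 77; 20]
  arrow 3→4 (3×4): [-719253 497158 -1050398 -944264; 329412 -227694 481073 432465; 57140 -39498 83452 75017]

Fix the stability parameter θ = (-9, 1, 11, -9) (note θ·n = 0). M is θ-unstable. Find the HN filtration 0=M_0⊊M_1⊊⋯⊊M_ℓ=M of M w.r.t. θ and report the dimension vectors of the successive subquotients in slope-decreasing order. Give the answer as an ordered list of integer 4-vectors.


Via rank(M_{q-1}∘⋯∘M_p): M ≅ I[1,1]^2, I[2,4], I[3,3], I[3,4]^2.
μ_θ-semistable layers: μ^(1)=11; μ^(2)=1; μ^(3)=-9

((0, 0, 1, 0); (0, 1, 3, 3); (2, 0, 0, 0))


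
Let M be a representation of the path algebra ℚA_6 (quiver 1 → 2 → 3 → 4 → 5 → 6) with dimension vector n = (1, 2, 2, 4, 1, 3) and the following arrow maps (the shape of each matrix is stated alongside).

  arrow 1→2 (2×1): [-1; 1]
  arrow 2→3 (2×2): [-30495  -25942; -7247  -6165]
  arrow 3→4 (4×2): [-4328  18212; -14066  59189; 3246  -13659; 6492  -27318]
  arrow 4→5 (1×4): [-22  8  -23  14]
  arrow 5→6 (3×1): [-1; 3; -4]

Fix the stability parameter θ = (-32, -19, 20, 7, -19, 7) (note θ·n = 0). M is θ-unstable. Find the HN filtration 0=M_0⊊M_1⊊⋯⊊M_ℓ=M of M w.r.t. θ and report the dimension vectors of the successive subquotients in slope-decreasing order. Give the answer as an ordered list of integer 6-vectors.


Interval decomposition of M: I[1,3], I[2,6], I[4,4]^3, I[6,6]^2.
HN type (ℓ=5): μ^(1)=20; μ^(2)=7; μ^(3)=8/3; μ^(4)=-19; μ^(5)=-32

((0, 0, 1, 0, 0, 0); (0, 0, 0, 3, 0, 3); (0, 0, 1, 1, 1, 0); (0, 2, 0, 0, 0, 0); (1, 0, 0, 0, 0, 0))


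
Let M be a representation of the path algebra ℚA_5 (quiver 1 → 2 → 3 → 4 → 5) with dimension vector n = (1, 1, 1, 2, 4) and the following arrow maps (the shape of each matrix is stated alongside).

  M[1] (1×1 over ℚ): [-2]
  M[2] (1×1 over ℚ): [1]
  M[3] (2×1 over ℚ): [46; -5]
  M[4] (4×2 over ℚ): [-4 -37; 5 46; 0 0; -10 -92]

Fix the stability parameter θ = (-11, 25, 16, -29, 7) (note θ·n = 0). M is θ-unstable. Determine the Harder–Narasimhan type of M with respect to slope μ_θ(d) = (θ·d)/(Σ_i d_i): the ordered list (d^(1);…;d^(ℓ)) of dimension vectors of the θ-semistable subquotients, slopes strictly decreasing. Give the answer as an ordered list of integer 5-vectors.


Via rank(M_{q-1}∘⋯∘M_p): M ≅ I[1,5], I[4,5], I[5,5]^2.
μ_θ-semistable layers: μ^(1)=7; μ^(2)=4; μ^(3)=-11; μ^(4)=-29

((0, 0, 0, 0, 4); (0, 1, 1, 1, 0); (1, 0, 0, 0, 0); (0, 0, 0, 1, 0))
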